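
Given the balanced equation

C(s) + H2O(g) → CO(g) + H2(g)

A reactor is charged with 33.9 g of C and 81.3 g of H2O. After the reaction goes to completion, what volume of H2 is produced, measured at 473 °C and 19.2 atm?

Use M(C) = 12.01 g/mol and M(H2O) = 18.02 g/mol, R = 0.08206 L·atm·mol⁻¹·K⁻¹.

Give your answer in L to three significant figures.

9.00 L

n(C) = 33.9 / 12.01 = 2.823 mol
n(H2O) = 81.3 / 18.02 = 4.512 mol
For 2.823 mol C, stoichiometry requires (1/1) × 2.823 = 2.823 mol H2O; 4.512 mol is available, so C is limiting.
n(H2) = (1/1) × 2.823 = 2.823 mol
V(H2) = nRT/P = 2.823 × 0.08206 × 746.15 / 19.2 = 9.003 L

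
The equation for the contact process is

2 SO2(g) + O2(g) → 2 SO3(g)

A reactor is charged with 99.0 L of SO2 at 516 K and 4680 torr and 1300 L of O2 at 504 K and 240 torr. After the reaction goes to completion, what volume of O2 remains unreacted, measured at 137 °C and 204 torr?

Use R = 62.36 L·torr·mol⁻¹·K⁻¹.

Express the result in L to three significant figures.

342 L

n(SO2) = PV/RT = (4680 × 99.0) / (62.36 × 516) = 14.40 mol
n(O2) = PV/RT = (240 × 1300) / (62.36 × 504) = 9.927 mol
For 14.40 mol SO2, stoichiometry requires (1/2) × 14.40 = 7.200 mol O2; 9.927 mol is available, so SO2 is limiting.
n(O2) consumed = (1/2) × 14.40 = 7.200 mol; remaining = 9.927 − 7.200 = 2.727 mol
V(O2) = nRT/P = 2.727 × 62.36 × 410.15 / 204 = 341.9 L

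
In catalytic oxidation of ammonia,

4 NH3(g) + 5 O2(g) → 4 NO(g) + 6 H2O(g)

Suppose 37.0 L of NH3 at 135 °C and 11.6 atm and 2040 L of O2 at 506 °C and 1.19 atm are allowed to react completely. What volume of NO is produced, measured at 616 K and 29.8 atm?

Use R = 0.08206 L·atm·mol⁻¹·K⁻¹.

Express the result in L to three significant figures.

21.7 L

n(NH3) = PV/RT = (11.6 × 37.0) / (0.08206 × 408.15) = 12.81 mol
n(O2) = PV/RT = (1.19 × 2040) / (0.08206 × 779.15) = 37.97 mol
For 12.81 mol NH3, stoichiometry requires (5/4) × 12.81 = 16.01 mol O2; 37.97 mol is available, so NH3 is limiting.
n(NO) = (4/4) × 12.81 = 12.81 mol
V(NO) = nRT/P = 12.81 × 0.08206 × 616 / 29.8 = 21.73 L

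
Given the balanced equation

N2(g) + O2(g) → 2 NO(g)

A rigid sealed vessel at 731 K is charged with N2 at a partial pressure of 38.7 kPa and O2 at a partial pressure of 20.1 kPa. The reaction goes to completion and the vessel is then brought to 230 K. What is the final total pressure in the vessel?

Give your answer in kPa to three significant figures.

Because the vessel is rigid and T is held at 731 K, work the stoichiometry in partial pressures (P_i = n_iRT/V).
P(O2) required for 38.7 kPa of N2 = (1/1) × 38.7 = 38.70 kPa; available 20.1 kPa, so O2 is limiting.
P(N2) remaining = 38.7 − (1/1) × 20.1 = 18.60 kPa
P(gaseous products) = (2)/1 × 20.1 = 40.20 kPa
P_total at 731 K = 18.60 + 40.20 = 58.80 kPa
Scaling to 230 K: P = 58.80 × 230/731 = 18.50 kPa

18.5 kPa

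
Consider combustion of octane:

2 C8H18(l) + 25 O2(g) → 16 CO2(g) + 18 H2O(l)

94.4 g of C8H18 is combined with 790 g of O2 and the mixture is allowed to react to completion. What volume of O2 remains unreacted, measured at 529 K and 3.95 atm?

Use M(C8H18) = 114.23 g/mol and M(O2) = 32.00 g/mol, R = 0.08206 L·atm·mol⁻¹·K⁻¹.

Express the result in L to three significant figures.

158 L

n(C8H18) = 94.4 / 114.23 = 0.8264 mol
n(O2) = 790 / 32.00 = 24.69 mol
For 0.8264 mol C8H18, stoichiometry requires (25/2) × 0.8264 = 10.33 mol O2; 24.69 mol is available, so C8H18 is limiting.
n(O2) consumed = (25/2) × 0.8264 = 10.33 mol; remaining = 24.69 − 10.33 = 14.36 mol
V(O2) = nRT/P = 14.36 × 0.08206 × 529 / 3.95 = 157.8 L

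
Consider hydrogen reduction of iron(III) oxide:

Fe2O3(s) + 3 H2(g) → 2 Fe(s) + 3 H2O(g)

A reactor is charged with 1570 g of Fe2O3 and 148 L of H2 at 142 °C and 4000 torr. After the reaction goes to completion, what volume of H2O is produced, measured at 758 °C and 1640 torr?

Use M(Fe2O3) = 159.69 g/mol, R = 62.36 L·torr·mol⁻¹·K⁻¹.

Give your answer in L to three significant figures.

n(Fe2O3) = 1570 / 159.69 = 9.832 mol
n(H2) = PV/RT = (4000 × 148) / (62.36 × 415.15) = 22.87 mol
For 9.832 mol Fe2O3, stoichiometry requires (3/1) × 9.832 = 29.50 mol H2; 22.87 mol is available, so H2 is limiting.
n(H2O) = (3/3) × 22.87 = 22.87 mol
V(H2O) = nRT/P = 22.87 × 62.36 × 1031.15 / 1640 = 896.7 L

897 L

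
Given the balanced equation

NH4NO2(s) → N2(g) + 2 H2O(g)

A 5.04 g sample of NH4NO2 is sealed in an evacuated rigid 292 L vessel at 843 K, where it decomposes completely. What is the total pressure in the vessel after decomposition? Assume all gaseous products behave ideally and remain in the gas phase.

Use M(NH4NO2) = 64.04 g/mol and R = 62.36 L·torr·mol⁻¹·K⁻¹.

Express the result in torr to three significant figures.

n(NH4NO2) = 5.04 / 64.04 = 0.07870 mol
n(gas produced) = (3/1) × 0.07870 = 0.2361 mol
P = nRT/V = 0.2361 × 62.36 × 843 / 292 = 42.51 torr

42.5 torr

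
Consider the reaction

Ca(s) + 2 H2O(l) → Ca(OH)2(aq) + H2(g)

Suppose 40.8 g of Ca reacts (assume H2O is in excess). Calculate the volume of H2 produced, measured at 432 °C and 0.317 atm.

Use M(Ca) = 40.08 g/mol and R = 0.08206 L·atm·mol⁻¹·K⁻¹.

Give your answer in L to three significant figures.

n(Ca) = 40.80 / 40.08 = 1.018 mol
n(H2) = (1/1) × 1.018 = 1.018 mol
V = nRT/P = 1.018 × 0.08206 × 705.15 / 0.317 = 185.8 L

186 L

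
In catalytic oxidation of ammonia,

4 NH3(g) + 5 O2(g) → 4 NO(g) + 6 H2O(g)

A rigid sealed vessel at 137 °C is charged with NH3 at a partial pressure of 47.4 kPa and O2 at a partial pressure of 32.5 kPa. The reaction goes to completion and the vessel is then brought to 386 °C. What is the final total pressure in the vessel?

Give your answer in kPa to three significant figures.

139 kPa

With V and T fixed, P_i ∝ n_i, so the mole ratios apply directly to partial pressures at 137 °C.
P(O2) required for 47.4 kPa of NH3 = (5/4) × 47.4 = 59.25 kPa; available 32.5 kPa, so O2 is limiting.
P(NH3) remaining = 47.4 − (4/5) × 32.5 = 21.40 kPa
P(gaseous products) = (4+6)/5 × 32.5 = 65.00 kPa
P_total at 137 °C = 21.40 + 65.00 = 86.40 kPa
Scaling to 386 °C: P = 86.40 × 659.15/410.15 = 138.9 kPa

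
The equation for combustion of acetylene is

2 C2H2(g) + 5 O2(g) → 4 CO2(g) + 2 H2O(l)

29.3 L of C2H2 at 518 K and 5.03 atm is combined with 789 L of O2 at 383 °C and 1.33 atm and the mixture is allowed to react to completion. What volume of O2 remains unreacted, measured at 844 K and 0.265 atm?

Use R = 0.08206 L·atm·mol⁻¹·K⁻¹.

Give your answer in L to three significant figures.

2830 L

n(C2H2) = PV/RT = (5.03 × 29.3) / (0.08206 × 518) = 3.467 mol
n(O2) = PV/RT = (1.33 × 789) / (0.08206 × 656.15) = 19.49 mol
For 3.467 mol C2H2, stoichiometry requires (5/2) × 3.467 = 8.668 mol O2; 19.49 mol is available, so C2H2 is limiting.
n(O2) consumed = (5/2) × 3.467 = 8.668 mol; remaining = 19.49 − 8.668 = 10.82 mol
V(O2) = nRT/P = 10.82 × 0.08206 × 844 / 0.265 = 2828 L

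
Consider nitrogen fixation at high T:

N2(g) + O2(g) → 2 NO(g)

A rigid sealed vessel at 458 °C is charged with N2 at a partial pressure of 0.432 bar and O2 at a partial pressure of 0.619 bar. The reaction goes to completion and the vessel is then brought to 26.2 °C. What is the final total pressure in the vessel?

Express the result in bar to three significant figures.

0.430 bar

Because the vessel is rigid and T is held at 458 °C, work the stoichiometry in partial pressures (P_i = n_iRT/V).
P(O2) required for 0.432 bar of N2 = (1/1) × 0.432 = 0.4320 bar; available 0.619 bar, so N2 is limiting.
P(O2) remaining = 0.619 − (1/1) × 0.432 = 0.1870 bar
P(gaseous products) = (2)/1 × 0.432 = 0.8640 bar
P_total at 458 °C = 0.1870 + 0.8640 = 1.051 bar
Scaling to 26.2 °C: P = 1.051 × 299.35/731.15 = 0.4303 bar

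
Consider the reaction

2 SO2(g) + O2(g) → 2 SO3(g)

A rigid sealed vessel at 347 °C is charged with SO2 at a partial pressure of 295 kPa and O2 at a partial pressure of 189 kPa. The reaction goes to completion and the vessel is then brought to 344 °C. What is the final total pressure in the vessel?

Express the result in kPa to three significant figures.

335 kPa

At constant V, partial pressures at 347 °C are proportional to moles, so apply stoichiometry directly to pressures.
P(O2) required for 295 kPa of SO2 = (1/2) × 295 = 147.5 kPa; available 189 kPa, so SO2 is limiting.
P(O2) remaining = 189 − (1/2) × 295 = 41.50 kPa
P(gaseous products) = (2)/2 × 295 = 295.0 kPa
P_total at 347 °C = 41.50 + 295.0 = 336.5 kPa
Scaling to 344 °C: P = 336.5 × 617.15/620.15 = 334.9 kPa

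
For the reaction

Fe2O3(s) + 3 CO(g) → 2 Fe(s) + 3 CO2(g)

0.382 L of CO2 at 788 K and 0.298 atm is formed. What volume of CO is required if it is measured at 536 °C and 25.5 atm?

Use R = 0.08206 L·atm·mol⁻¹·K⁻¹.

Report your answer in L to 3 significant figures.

0.00458 L

n(CO2) = PV/RT = (0.298 × 0.382) / (0.08206 × 788) = 0.001760 mol
n(CO) = (3/3) × 0.001760 = 0.001760 mol
V = nRT/P = 0.001760 × 0.08206 × 809.15 / 25.5 = 0.004583 L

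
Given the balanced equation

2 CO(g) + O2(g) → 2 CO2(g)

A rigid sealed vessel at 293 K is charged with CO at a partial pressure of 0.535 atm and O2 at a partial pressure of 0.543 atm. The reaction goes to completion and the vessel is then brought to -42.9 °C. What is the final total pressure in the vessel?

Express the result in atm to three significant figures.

0.637 atm

Because the vessel is rigid and T is held at 293 K, work the stoichiometry in partial pressures (P_i = n_iRT/V).
P(O2) required for 0.535 atm of CO = (1/2) × 0.535 = 0.2675 atm; available 0.543 atm, so CO is limiting.
P(O2) remaining = 0.543 − (1/2) × 0.535 = 0.2755 atm
P(gaseous products) = (2)/2 × 0.535 = 0.5350 atm
P_total at 293 K = 0.2755 + 0.5350 = 0.8105 atm
Scaling to -42.9 °C: P = 0.8105 × 230.25/293 = 0.6369 atm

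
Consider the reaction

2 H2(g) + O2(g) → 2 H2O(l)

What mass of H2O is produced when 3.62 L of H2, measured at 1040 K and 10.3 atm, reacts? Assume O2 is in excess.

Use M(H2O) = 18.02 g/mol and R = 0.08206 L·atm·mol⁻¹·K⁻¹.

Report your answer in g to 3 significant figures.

7.87 g

n(H2) = PV/RT = (10.3 × 3.62) / (0.08206 × 1040) = 0.4369 mol
n(H2O) = (2/2) × 0.4369 = 0.4369 mol
m(H2O) = 0.4369 × 18.02 = 7.873 g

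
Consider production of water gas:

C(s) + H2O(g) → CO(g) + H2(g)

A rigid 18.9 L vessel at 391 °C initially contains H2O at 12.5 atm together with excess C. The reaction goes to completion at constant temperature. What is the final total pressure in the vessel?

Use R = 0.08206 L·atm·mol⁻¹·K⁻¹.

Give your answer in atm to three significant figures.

25.0 atm

At constant T and V, P ∝ n(gas): 1 mol gas → 2 mol gas.
P_final = (2/1) × 12.5 = 25.00 atm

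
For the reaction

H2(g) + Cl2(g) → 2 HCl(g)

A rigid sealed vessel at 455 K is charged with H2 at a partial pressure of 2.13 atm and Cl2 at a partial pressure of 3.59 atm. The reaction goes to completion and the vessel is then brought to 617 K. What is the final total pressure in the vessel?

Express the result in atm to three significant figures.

7.76 atm

Because the vessel is rigid and T is held at 455 K, work the stoichiometry in partial pressures (P_i = n_iRT/V).
P(Cl2) required for 2.13 atm of H2 = (1/1) × 2.13 = 2.130 atm; available 3.59 atm, so H2 is limiting.
P(Cl2) remaining = 3.59 − (1/1) × 2.13 = 1.460 atm
P(gaseous products) = (2)/1 × 2.13 = 4.260 atm
P_total at 455 K = 1.460 + 4.260 = 5.720 atm
Scaling to 617 K: P = 5.720 × 617/455 = 7.757 atm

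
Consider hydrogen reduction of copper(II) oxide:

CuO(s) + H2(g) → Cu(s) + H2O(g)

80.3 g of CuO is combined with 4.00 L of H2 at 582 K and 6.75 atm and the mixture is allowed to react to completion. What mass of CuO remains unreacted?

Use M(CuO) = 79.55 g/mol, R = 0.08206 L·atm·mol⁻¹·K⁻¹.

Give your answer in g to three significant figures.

n(CuO) = 80.3 / 79.55 = 1.009 mol
n(H2) = PV/RT = (6.75 × 4.00) / (0.08206 × 582) = 0.5653 mol
For 1.009 mol CuO, stoichiometry requires (1/1) × 1.009 = 1.009 mol H2; 0.5653 mol is available, so H2 is limiting.
n(CuO) consumed = (1/1) × 0.5653 = 0.5653 mol; remaining = 1.009 − 0.5653 = 0.4437 mol
m(CuO) = 0.4437 × 79.55 = 35.30 g

35.3 g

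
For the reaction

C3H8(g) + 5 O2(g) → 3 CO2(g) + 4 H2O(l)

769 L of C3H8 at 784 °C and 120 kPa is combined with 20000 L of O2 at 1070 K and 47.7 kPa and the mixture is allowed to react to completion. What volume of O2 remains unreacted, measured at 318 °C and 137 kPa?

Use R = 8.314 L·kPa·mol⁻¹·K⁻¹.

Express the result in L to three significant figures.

1960 L

n(C3H8) = PV/RT = (120 × 769) / (8.314 × 1057.15) = 10.50 mol
n(O2) = PV/RT = (47.7 × 20000) / (8.314 × 1070) = 107.2 mol
For 10.50 mol C3H8, stoichiometry requires (5/1) × 10.50 = 52.50 mol O2; 107.2 mol is available, so C3H8 is limiting.
n(O2) consumed = (5/1) × 10.50 = 52.50 mol; remaining = 107.2 − 52.50 = 54.70 mol
V(O2) = nRT/P = 54.70 × 8.314 × 591.15 / 137 = 1962 L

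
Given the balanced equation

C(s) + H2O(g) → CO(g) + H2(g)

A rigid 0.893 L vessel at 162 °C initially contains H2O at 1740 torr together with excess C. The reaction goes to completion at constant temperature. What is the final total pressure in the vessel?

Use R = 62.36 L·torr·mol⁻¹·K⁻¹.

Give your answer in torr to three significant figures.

Since T and V are fixed, P_final/P_initial = n_final/n_initial = 2/1.
P_final = (2/1) × 1740 = 3480 torr

3480 torr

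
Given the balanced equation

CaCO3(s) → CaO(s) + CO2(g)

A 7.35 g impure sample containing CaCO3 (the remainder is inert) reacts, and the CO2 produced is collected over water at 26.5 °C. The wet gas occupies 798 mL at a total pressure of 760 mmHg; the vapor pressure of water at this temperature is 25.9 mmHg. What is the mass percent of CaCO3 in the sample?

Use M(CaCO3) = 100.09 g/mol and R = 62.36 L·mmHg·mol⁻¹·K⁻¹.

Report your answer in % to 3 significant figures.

P(CO2) = 760 − 25.9 = 734.1 mmHg
n(CO2) = PV/RT = (734.1 × 0.7980) / (62.36 × 299.65) = 0.03135 mol
n(CaCO3) = (1/1) × 0.03135 = 0.03135 mol
m(CaCO3) = 0.03135 × 100.09 = 3.138 g
%CaCO3 = 3.138 / 7.35 × 100 = 42.69%

42.7 %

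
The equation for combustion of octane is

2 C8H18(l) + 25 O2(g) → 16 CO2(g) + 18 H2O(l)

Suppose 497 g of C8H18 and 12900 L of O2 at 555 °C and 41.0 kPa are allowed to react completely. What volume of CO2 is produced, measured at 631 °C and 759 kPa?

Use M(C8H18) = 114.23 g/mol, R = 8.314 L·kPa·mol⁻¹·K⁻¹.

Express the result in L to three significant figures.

345 L

n(C8H18) = 497 / 114.23 = 4.351 mol
n(O2) = PV/RT = (41.0 × 12900) / (8.314 × 828.15) = 76.82 mol
For 4.351 mol C8H18, stoichiometry requires (25/2) × 4.351 = 54.39 mol O2; 76.82 mol is available, so C8H18 is limiting.
n(CO2) = (16/2) × 4.351 = 34.81 mol
V(CO2) = nRT/P = 34.81 × 8.314 × 904.15 / 759 = 344.8 L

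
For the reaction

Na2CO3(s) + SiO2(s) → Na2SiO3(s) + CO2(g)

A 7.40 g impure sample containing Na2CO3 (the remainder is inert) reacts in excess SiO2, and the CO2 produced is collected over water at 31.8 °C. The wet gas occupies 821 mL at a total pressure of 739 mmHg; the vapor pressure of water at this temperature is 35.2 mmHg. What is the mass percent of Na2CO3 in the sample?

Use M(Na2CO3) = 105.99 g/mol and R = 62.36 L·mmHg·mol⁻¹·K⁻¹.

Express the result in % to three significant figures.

43.5 %

P(CO2) = 739 − 35.2 = 703.8 mmHg
n(CO2) = PV/RT = (703.8 × 0.8210) / (62.36 × 304.95) = 0.03038 mol
n(Na2CO3) = (1/1) × 0.03038 = 0.03038 mol
m(Na2CO3) = 0.03038 × 105.99 = 3.220 g
%Na2CO3 = 3.220 / 7.40 × 100 = 43.51%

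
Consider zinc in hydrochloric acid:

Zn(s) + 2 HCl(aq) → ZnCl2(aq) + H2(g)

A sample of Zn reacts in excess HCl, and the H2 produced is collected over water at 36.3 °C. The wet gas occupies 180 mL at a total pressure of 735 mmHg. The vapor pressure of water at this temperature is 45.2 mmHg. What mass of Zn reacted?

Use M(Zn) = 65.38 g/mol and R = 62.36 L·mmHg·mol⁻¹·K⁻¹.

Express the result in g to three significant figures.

0.421 g

P(H2) = 735 − 45.2 = 689.8 mmHg
n(H2) = PV/RT = (689.8 × 0.1800) / (62.36 × 309.45) = 0.006434 mol
n(Zn) = (1/1) × 0.006434 = 0.006434 mol
m(Zn) = 0.006434 × 65.38 = 0.4207 g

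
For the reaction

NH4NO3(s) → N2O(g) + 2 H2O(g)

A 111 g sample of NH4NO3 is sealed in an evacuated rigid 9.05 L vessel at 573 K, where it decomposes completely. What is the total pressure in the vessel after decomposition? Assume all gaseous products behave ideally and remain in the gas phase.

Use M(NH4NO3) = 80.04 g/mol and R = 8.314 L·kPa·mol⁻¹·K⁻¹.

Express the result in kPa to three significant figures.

n(NH4NO3) = 111 / 80.04 = 1.387 mol
n(gas produced) = (3/1) × 1.387 = 4.161 mol
P = nRT/V = 4.161 × 8.314 × 573 / 9.05 = 2190 kPa

2190 kPa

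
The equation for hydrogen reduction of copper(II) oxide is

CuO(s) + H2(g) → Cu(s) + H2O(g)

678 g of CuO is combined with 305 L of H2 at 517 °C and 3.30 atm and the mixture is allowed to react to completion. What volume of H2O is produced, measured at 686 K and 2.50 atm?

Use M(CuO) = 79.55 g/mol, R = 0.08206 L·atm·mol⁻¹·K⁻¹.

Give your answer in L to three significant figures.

192 L

n(CuO) = 678 / 79.55 = 8.523 mol
n(H2) = PV/RT = (3.30 × 305) / (0.08206 × 790.15) = 15.52 mol
For 8.523 mol CuO, stoichiometry requires (1/1) × 8.523 = 8.523 mol H2; 15.52 mol is available, so CuO is limiting.
n(H2O) = (1/1) × 8.523 = 8.523 mol
V(H2O) = nRT/P = 8.523 × 0.08206 × 686 / 2.50 = 191.9 L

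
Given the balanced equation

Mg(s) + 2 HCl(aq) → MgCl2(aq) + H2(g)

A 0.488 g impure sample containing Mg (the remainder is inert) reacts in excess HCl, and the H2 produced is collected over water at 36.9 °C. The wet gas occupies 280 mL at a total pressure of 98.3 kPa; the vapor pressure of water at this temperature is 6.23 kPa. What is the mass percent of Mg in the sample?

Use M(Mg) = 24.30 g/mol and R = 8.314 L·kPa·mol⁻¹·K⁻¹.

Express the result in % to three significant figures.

P(H2) = 98.3 − 6.23 = 92.07 kPa
n(H2) = PV/RT = (92.07 × 0.2800) / (8.314 × 310.05) = 0.01000 mol
n(Mg) = (1/1) × 0.01000 = 0.01000 mol
m(Mg) = 0.01000 × 24.30 = 0.2430 g
%Mg = 0.2430 / 0.488 × 100 = 49.80%

49.8 %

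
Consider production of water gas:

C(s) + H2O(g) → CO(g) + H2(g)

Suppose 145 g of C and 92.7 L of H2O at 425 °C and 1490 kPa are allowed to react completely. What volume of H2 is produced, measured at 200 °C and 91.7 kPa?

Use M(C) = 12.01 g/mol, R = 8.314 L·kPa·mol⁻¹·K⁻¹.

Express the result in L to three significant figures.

518 L

n(C) = 145 / 12.01 = 12.07 mol
n(H2O) = PV/RT = (1490 × 92.7) / (8.314 × 698.15) = 23.80 mol
For 12.07 mol C, stoichiometry requires (1/1) × 12.07 = 12.07 mol H2O; 23.80 mol is available, so C is limiting.
n(H2) = (1/1) × 12.07 = 12.07 mol
V(H2) = nRT/P = 12.07 × 8.314 × 473.15 / 91.7 = 517.8 L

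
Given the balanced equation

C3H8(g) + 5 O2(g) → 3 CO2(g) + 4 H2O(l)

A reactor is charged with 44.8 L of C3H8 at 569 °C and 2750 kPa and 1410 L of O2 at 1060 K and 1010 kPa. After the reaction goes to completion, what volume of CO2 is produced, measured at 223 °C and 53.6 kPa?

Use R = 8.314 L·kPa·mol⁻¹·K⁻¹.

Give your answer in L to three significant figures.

4060 L

n(C3H8) = PV/RT = (2750 × 44.8) / (8.314 × 842.15) = 17.60 mol
n(O2) = PV/RT = (1010 × 1410) / (8.314 × 1060) = 161.6 mol
For 17.60 mol C3H8, stoichiometry requires (5/1) × 17.60 = 88.00 mol O2; 161.6 mol is available, so C3H8 is limiting.
n(CO2) = (3/1) × 17.60 = 52.80 mol
V(CO2) = nRT/P = 52.80 × 8.314 × 496.15 / 53.6 = 4063 L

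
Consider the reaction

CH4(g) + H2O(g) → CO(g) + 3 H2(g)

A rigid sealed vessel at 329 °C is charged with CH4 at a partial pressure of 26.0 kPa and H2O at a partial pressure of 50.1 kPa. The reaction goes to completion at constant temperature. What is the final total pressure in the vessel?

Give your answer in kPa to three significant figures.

128 kPa

With V and T fixed, P_i ∝ n_i, so the mole ratios apply directly to partial pressures at 329 °C.
P(H2O) required for 26.0 kPa of CH4 = (1/1) × 26.0 = 26.00 kPa; available 50.1 kPa, so CH4 is limiting.
P(H2O) remaining = 50.1 − (1/1) × 26.0 = 24.10 kPa
P(gaseous products) = (1+3)/1 × 26.0 = 104.0 kPa
P_total at 329 °C = 24.10 + 104.0 = 128.1 kPa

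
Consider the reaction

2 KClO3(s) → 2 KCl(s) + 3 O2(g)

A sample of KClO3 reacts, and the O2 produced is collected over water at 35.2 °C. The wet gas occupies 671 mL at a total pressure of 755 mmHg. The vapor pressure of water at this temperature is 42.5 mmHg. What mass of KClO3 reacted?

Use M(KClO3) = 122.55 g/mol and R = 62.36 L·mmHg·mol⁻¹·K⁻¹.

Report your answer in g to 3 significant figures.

P(O2) = 755 − 42.5 = 712.5 mmHg
n(O2) = PV/RT = (712.5 × 0.6710) / (62.36 × 308.35) = 0.02486 mol
n(KClO3) = (2/3) × 0.02486 = 0.01657 mol
m(KClO3) = 0.01657 × 122.55 = 2.031 g

2.03 g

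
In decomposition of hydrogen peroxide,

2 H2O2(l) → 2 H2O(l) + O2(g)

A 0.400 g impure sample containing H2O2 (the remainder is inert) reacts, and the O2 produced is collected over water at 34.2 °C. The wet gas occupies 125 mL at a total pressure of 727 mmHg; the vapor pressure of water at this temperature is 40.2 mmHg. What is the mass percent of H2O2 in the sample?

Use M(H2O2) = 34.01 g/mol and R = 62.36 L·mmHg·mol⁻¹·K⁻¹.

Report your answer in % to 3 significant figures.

76.2 %

P(O2) = 727 − 40.2 = 686.8 mmHg
n(O2) = PV/RT = (686.8 × 0.1250) / (62.36 × 307.35) = 0.004479 mol
n(H2O2) = (2/1) × 0.004479 = 0.008958 mol
m(H2O2) = 0.008958 × 34.01 = 0.3047 g
%H2O2 = 0.3047 / 0.400 × 100 = 76.17%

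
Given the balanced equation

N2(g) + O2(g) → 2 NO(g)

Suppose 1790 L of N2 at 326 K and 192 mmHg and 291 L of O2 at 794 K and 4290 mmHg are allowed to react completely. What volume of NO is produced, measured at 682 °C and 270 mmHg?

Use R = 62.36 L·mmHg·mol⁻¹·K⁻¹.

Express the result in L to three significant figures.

n(N2) = PV/RT = (192 × 1790) / (62.36 × 326) = 16.91 mol
n(O2) = PV/RT = (4290 × 291) / (62.36 × 794) = 25.21 mol
For 16.91 mol N2, stoichiometry requires (1/1) × 16.91 = 16.91 mol O2; 25.21 mol is available, so N2 is limiting.
n(NO) = (2/1) × 16.91 = 33.82 mol
V(NO) = nRT/P = 33.82 × 62.36 × 955.15 / 270 = 7461 L

7460 L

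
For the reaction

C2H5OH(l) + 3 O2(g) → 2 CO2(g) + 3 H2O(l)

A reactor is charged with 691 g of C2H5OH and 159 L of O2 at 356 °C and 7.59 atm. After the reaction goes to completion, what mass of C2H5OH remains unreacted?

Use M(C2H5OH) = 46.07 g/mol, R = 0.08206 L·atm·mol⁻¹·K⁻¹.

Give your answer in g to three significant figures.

332 g

n(C2H5OH) = 691 / 46.07 = 15.00 mol
n(O2) = PV/RT = (7.59 × 159) / (0.08206 × 629.15) = 23.38 mol
For 15.00 mol C2H5OH, stoichiometry requires (3/1) × 15.00 = 45.00 mol O2; 23.38 mol is available, so O2 is limiting.
n(C2H5OH) consumed = (1/3) × 23.38 = 7.793 mol; remaining = 15.00 − 7.793 = 7.207 mol
m(C2H5OH) = 7.207 × 46.07 = 332.0 g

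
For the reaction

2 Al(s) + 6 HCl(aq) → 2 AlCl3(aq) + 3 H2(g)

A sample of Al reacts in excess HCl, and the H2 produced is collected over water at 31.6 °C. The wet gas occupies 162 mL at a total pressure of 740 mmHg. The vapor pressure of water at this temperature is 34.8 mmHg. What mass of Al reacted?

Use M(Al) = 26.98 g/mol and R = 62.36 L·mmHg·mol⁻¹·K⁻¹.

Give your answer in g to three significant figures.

0.108 g

P(H2) = 740 − 34.8 = 705.2 mmHg
n(H2) = PV/RT = (705.2 × 0.1620) / (62.36 × 304.75) = 0.006011 mol
n(Al) = (2/3) × 0.006011 = 0.004007 mol
m(Al) = 0.004007 × 26.98 = 0.1081 g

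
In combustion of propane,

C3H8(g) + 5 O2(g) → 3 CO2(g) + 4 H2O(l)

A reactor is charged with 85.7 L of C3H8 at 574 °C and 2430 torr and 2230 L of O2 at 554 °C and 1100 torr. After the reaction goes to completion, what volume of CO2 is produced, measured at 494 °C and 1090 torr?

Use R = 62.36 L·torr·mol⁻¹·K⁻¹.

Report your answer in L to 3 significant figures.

n(C3H8) = PV/RT = (2430 × 85.7) / (62.36 × 847.15) = 3.942 mol
n(O2) = PV/RT = (1100 × 2230) / (62.36 × 827.15) = 47.56 mol
For 3.942 mol C3H8, stoichiometry requires (5/1) × 3.942 = 19.71 mol O2; 47.56 mol is available, so C3H8 is limiting.
n(CO2) = (3/1) × 3.942 = 11.83 mol
V(CO2) = nRT/P = 11.83 × 62.36 × 767.15 / 1090 = 519.2 L

519 L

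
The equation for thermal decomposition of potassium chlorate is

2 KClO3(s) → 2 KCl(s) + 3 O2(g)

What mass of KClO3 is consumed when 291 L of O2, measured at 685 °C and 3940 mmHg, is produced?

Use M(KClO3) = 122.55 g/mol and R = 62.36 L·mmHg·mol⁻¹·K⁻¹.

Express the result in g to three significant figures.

1570 g

n(O2) = PV/RT = (3940 × 291) / (62.36 × 958.15) = 19.19 mol
n(KClO3) = (2/3) × 19.19 = 12.79 mol
m(KClO3) = 12.79 × 122.55 = 1567 g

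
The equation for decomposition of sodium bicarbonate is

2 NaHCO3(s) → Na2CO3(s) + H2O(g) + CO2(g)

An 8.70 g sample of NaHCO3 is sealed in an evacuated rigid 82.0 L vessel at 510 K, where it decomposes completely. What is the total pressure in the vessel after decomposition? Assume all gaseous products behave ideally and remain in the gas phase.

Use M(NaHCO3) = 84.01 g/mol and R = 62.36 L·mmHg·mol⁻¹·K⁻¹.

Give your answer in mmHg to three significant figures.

40.2 mmHg

n(NaHCO3) = 8.70 / 84.01 = 0.1036 mol
n(gas produced) = (2/2) × 0.1036 = 0.1036 mol
P = nRT/V = 0.1036 × 62.36 × 510 / 82.0 = 40.18 mmHg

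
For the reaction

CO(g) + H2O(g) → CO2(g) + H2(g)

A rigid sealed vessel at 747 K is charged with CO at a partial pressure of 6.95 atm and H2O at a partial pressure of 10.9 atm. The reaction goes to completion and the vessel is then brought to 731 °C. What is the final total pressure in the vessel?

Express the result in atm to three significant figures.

Because the vessel is rigid and T is held at 747 K, work the stoichiometry in partial pressures (P_i = n_iRT/V).
P(H2O) required for 6.95 atm of CO = (1/1) × 6.95 = 6.950 atm; available 10.9 atm, so CO is limiting.
P(H2O) remaining = 10.9 − (1/1) × 6.95 = 3.950 atm
P(gaseous products) = (1+1)/1 × 6.95 = 13.90 atm
P_total at 747 K = 3.950 + 13.90 = 17.85 atm
Scaling to 731 °C: P = 17.85 × 1004.15/747 = 23.99 atm

24.0 atm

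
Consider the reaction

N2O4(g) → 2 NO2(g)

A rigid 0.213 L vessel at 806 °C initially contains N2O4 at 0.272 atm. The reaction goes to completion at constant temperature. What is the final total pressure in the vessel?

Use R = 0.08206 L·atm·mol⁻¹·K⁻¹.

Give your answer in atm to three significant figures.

Since T and V are fixed, P_final/P_initial = n_final/n_initial = 2/1.
P_final = (2/1) × 0.272 = 0.5440 atm

0.544 atm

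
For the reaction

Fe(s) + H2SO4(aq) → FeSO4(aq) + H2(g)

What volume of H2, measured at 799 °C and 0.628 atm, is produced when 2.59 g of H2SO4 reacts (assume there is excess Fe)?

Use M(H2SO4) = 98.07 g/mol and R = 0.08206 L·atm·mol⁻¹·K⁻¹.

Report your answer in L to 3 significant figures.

3.70 L

n(H2SO4) = 2.590 / 98.07 = 0.02641 mol
n(H2) = (1/1) × 0.02641 = 0.02641 mol
V = nRT/P = 0.02641 × 0.08206 × 1072.15 / 0.628 = 3.700 L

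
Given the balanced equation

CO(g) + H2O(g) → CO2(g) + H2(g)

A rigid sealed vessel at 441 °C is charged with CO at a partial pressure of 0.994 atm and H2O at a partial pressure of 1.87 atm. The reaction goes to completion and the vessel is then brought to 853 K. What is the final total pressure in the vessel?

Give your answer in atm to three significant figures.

Because the vessel is rigid and T is held at 441 °C, work the stoichiometry in partial pressures (P_i = n_iRT/V).
P(H2O) required for 0.994 atm of CO = (1/1) × 0.994 = 0.9940 atm; available 1.87 atm, so CO is limiting.
P(H2O) remaining = 1.87 − (1/1) × 0.994 = 0.8760 atm
P(gaseous products) = (1+1)/1 × 0.994 = 1.988 atm
P_total at 441 °C = 0.8760 + 1.988 = 2.864 atm
Scaling to 853 K: P = 2.864 × 853/714.15 = 3.421 atm

3.42 atm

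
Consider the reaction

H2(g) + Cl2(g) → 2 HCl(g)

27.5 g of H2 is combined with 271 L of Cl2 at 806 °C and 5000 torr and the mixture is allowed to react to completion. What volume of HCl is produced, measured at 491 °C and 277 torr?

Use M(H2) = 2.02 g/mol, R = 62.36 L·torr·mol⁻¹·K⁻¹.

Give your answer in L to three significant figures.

4680 L

n(H2) = 27.5 / 2.02 = 13.61 mol
n(Cl2) = PV/RT = (5000 × 271) / (62.36 × 1079.15) = 20.13 mol
For 13.61 mol H2, stoichiometry requires (1/1) × 13.61 = 13.61 mol Cl2; 20.13 mol is available, so H2 is limiting.
n(HCl) = (2/1) × 13.61 = 27.22 mol
V(HCl) = nRT/P = 27.22 × 62.36 × 764.15 / 277 = 4683 L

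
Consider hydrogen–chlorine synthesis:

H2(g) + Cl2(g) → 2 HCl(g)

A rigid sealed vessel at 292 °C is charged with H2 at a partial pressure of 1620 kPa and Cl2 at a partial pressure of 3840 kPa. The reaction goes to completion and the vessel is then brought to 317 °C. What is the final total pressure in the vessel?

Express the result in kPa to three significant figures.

At constant V, partial pressures at 292 °C are proportional to moles, so apply stoichiometry directly to pressures.
P(Cl2) required for 1620 kPa of H2 = (1/1) × 1620 = 1620 kPa; available 3840 kPa, so H2 is limiting.
P(Cl2) remaining = 3840 − (1/1) × 1620 = 2220 kPa
P(gaseous products) = (2)/1 × 1620 = 3240 kPa
P_total at 292 °C = 2220 + 3240 = 5460 kPa
Scaling to 317 °C: P = 5460 × 590.15/565.15 = 5702 kPa

5700 kPa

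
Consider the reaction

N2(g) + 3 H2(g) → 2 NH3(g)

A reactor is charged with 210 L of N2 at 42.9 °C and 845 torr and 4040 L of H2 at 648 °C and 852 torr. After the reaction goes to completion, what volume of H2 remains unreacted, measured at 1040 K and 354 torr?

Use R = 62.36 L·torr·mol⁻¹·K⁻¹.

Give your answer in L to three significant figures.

n(N2) = PV/RT = (845 × 210) / (62.36 × 316.05) = 9.004 mol
n(H2) = PV/RT = (852 × 4040) / (62.36 × 921.15) = 59.92 mol
For 9.004 mol N2, stoichiometry requires (3/1) × 9.004 = 27.01 mol H2; 59.92 mol is available, so N2 is limiting.
n(H2) consumed = (3/1) × 9.004 = 27.01 mol; remaining = 59.92 − 27.01 = 32.91 mol
V(H2) = nRT/P = 32.91 × 62.36 × 1040 / 354 = 6029 L

6030 L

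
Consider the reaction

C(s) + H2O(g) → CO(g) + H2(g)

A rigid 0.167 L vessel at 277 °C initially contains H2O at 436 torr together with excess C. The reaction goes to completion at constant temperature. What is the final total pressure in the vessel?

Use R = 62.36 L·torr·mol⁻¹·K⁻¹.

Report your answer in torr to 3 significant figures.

At constant T and V, P ∝ n(gas): 1 mol gas → 2 mol gas.
P_final = (2/1) × 436 = 872.0 torr

872 torr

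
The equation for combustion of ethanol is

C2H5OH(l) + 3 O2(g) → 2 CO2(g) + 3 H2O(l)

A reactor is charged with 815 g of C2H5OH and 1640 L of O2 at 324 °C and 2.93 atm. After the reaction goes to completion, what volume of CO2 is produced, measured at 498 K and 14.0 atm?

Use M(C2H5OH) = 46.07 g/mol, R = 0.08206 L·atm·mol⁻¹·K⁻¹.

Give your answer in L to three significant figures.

103 L

n(C2H5OH) = 815 / 46.07 = 17.69 mol
n(O2) = PV/RT = (2.93 × 1640) / (0.08206 × 597.15) = 98.06 mol
For 17.69 mol C2H5OH, stoichiometry requires (3/1) × 17.69 = 53.07 mol O2; 98.06 mol is available, so C2H5OH is limiting.
n(CO2) = (2/1) × 17.69 = 35.38 mol
V(CO2) = nRT/P = 35.38 × 0.08206 × 498 / 14.0 = 103.3 L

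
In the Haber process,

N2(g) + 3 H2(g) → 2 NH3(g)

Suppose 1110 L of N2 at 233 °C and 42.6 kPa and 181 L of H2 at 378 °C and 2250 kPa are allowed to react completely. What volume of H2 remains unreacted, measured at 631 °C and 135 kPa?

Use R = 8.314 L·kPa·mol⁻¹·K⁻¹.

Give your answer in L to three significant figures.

2310 L

n(N2) = PV/RT = (42.6 × 1110) / (8.314 × 506.15) = 11.24 mol
n(H2) = PV/RT = (2250 × 181) / (8.314 × 651.15) = 75.23 mol
For 11.24 mol N2, stoichiometry requires (3/1) × 11.24 = 33.72 mol H2; 75.23 mol is available, so N2 is limiting.
n(H2) consumed = (3/1) × 11.24 = 33.72 mol; remaining = 75.23 − 33.72 = 41.51 mol
V(H2) = nRT/P = 41.51 × 8.314 × 904.15 / 135 = 2311 L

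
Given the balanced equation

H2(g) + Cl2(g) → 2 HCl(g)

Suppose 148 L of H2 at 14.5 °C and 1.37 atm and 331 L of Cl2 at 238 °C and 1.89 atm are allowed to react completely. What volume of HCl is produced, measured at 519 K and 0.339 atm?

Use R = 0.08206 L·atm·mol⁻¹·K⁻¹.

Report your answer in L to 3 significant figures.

n(H2) = PV/RT = (1.37 × 148) / (0.08206 × 287.65) = 8.590 mol
n(Cl2) = PV/RT = (1.89 × 331) / (0.08206 × 511.15) = 14.91 mol
For 8.590 mol H2, stoichiometry requires (1/1) × 8.590 = 8.590 mol Cl2; 14.91 mol is available, so H2 is limiting.
n(HCl) = (2/1) × 8.590 = 17.18 mol
V(HCl) = nRT/P = 17.18 × 0.08206 × 519 / 0.339 = 2158 L

2160 L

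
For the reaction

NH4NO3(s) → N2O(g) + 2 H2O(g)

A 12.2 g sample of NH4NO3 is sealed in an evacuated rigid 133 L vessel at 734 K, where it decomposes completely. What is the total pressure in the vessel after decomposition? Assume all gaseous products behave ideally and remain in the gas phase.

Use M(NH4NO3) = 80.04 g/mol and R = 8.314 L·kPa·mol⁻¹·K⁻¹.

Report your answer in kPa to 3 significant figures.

21.0 kPa

n(NH4NO3) = 12.2 / 80.04 = 0.1524 mol
n(gas produced) = (3/1) × 0.1524 = 0.4572 mol
P = nRT/V = 0.4572 × 8.314 × 734 / 133 = 20.98 kPa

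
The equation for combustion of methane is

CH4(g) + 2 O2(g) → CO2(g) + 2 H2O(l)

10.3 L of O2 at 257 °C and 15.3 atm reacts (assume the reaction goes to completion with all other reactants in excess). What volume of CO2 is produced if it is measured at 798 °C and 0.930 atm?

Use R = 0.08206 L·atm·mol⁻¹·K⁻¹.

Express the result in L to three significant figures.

n(O2) = PV/RT = (15.3 × 10.3) / (0.08206 × 530.15) = 3.622 mol
n(CO2) = (1/2) × 3.622 = 1.811 mol
V = nRT/P = 1.811 × 0.08206 × 1071.15 / 0.930 = 171.2 L

171 L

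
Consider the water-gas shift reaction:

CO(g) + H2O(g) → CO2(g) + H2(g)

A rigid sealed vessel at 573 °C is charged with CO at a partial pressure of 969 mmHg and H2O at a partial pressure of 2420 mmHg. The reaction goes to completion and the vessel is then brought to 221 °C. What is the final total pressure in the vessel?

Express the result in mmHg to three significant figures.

1980 mmHg

At constant V, partial pressures at 573 °C are proportional to moles, so apply stoichiometry directly to pressures.
P(H2O) required for 969 mmHg of CO = (1/1) × 969 = 969.0 mmHg; available 2420 mmHg, so CO is limiting.
P(H2O) remaining = 2420 − (1/1) × 969 = 1451 mmHg
P(gaseous products) = (1+1)/1 × 969 = 1938 mmHg
P_total at 573 °C = 1451 + 1938 = 3389 mmHg
Scaling to 221 °C: P = 3389 × 494.15/846.15 = 1979 mmHg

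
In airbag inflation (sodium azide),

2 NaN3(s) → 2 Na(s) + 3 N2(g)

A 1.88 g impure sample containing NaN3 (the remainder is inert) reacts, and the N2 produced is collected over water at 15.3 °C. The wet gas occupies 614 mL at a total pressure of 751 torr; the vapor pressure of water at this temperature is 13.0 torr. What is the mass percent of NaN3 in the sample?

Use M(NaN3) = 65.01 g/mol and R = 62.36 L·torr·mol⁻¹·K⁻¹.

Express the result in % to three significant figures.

P(N2) = 751 − 13.0 = 738.0 torr
n(N2) = PV/RT = (738.0 × 0.6140) / (62.36 × 288.45) = 0.02519 mol
n(NaN3) = (2/3) × 0.02519 = 0.01679 mol
m(NaN3) = 0.01679 × 65.01 = 1.092 g
%NaN3 = 1.092 / 1.88 × 100 = 58.09%

58.1 %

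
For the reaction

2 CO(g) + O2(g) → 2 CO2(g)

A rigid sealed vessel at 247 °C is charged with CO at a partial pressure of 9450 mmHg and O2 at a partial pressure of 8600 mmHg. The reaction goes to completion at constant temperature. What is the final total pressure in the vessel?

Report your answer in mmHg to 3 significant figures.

13300 mmHg

Because the vessel is rigid and T is held at 247 °C, work the stoichiometry in partial pressures (P_i = n_iRT/V).
P(O2) required for 9450 mmHg of CO = (1/2) × 9450 = 4725 mmHg; available 8600 mmHg, so CO is limiting.
P(O2) remaining = 8600 − (1/2) × 9450 = 3875 mmHg
P(gaseous products) = (2)/2 × 9450 = 9450 mmHg
P_total at 247 °C = 3875 + 9450 = 13320 mmHg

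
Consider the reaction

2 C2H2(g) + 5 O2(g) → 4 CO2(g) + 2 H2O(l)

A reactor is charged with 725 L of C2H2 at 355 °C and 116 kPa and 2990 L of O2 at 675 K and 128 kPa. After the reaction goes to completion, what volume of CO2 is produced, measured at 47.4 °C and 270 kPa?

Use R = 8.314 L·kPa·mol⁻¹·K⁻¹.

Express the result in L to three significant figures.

318 L

n(C2H2) = PV/RT = (116 × 725) / (8.314 × 628.15) = 16.10 mol
n(O2) = PV/RT = (128 × 2990) / (8.314 × 675) = 68.20 mol
For 16.10 mol C2H2, stoichiometry requires (5/2) × 16.10 = 40.25 mol O2; 68.20 mol is available, so C2H2 is limiting.
n(CO2) = (4/2) × 16.10 = 32.20 mol
V(CO2) = nRT/P = 32.20 × 8.314 × 320.55 / 270 = 317.8 L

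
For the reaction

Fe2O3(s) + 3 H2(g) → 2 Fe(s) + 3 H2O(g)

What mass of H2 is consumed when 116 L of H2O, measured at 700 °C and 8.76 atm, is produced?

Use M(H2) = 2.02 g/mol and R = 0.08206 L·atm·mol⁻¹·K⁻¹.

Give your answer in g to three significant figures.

n(H2O) = PV/RT = (8.76 × 116) / (0.08206 × 973.15) = 12.72 mol
n(H2) = (3/3) × 12.72 = 12.72 mol
m(H2) = 12.72 × 2.02 = 25.69 g

25.7 g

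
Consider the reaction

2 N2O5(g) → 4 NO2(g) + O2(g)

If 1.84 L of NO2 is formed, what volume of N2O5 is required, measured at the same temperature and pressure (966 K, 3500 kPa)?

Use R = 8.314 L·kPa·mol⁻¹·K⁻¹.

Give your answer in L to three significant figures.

0.920 L

At constant T and P, gas volumes are in the mole ratio: V(N2O5) = (2/4) × 1.84 = 0.9200 L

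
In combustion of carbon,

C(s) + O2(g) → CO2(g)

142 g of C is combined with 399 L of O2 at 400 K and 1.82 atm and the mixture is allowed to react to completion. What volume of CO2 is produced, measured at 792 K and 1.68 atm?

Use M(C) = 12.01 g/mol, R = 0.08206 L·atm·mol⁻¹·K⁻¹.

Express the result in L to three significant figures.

n(C) = 142 / 12.01 = 11.82 mol
n(O2) = PV/RT = (1.82 × 399) / (0.08206 × 400) = 22.12 mol
For 11.82 mol C, stoichiometry requires (1/1) × 11.82 = 11.82 mol O2; 22.12 mol is available, so C is limiting.
n(CO2) = (1/1) × 11.82 = 11.82 mol
V(CO2) = nRT/P = 11.82 × 0.08206 × 792 / 1.68 = 457.3 L

457 L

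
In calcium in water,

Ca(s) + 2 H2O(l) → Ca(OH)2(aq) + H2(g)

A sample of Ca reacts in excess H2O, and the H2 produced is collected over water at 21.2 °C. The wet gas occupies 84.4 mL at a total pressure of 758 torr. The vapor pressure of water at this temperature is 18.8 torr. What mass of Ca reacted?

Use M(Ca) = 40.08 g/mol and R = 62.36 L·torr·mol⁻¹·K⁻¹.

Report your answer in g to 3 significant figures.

0.136 g

P(H2) = 758 − 18.8 = 739.2 torr
n(H2) = PV/RT = (739.2 × 0.08440) / (62.36 × 294.35) = 0.003399 mol
n(Ca) = (1/1) × 0.003399 = 0.003399 mol
m(Ca) = 0.003399 × 40.08 = 0.1362 g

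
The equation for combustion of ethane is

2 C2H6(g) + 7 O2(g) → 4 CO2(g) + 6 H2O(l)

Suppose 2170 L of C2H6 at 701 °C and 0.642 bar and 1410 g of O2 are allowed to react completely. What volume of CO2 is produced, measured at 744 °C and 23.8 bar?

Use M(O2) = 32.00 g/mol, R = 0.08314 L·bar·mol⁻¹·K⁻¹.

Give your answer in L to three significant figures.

89.5 L

n(C2H6) = PV/RT = (0.642 × 2170) / (0.08314 × 974.15) = 17.20 mol
n(O2) = 1410 / 32.00 = 44.06 mol
For 17.20 mol C2H6, stoichiometry requires (7/2) × 17.20 = 60.20 mol O2; 44.06 mol is available, so O2 is limiting.
n(CO2) = (4/7) × 44.06 = 25.18 mol
V(CO2) = nRT/P = 25.18 × 0.08314 × 1017.15 / 23.8 = 89.47 L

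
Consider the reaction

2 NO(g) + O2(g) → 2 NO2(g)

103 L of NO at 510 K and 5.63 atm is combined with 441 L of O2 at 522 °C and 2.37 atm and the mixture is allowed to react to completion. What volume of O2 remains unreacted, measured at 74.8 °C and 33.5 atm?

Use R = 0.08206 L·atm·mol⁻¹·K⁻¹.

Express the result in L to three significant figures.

n(NO) = PV/RT = (5.63 × 103) / (0.08206 × 510) = 13.86 mol
n(O2) = PV/RT = (2.37 × 441) / (0.08206 × 795.15) = 16.02 mol
For 13.86 mol NO, stoichiometry requires (1/2) × 13.86 = 6.930 mol O2; 16.02 mol is available, so NO is limiting.
n(O2) consumed = (1/2) × 13.86 = 6.930 mol; remaining = 16.02 − 6.930 = 9.090 mol
V(O2) = nRT/P = 9.090 × 0.08206 × 347.95 / 33.5 = 7.748 L

7.75 L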